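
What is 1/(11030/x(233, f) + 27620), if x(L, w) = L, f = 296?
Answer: 233/6446490 ≈ 3.6144e-5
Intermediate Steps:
1/(11030/x(233, f) + 27620) = 1/(11030/233 + 27620) = 1/(6446490/233) = 233/6446490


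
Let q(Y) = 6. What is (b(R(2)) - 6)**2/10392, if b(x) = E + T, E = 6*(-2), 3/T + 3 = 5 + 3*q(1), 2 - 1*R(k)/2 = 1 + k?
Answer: 42483/1385600 ≈ 0.030660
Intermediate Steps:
R(k) = 2 - 2*k (R(k) = 4 - 2*(1 + k) = 4 + (-2 - 2*k) = 2 - 2*k)
T = 3/20 (T = 3/(-3 + (5 + 3*6)) = 3/(-3 + (5 + 18)) = 3/(-3 + 23) = 3/20 ≈ 0.15000)
E = -12
b(x) = -237/20 (b(x) = -12 + 3/20 = -237/20)
(b(R(2)) - 6)**2/10392 = (-237/20 - 6)**2/10392 = (-357/20)**2*(1/10392) = (127449/400)*(1/10392) = 42483/1385600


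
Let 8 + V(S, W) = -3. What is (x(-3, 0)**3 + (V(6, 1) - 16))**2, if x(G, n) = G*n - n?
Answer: 729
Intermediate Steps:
V(S, W) = -11 (V(S, W) = -8 - 3 = -11)
x(G, n) = -n + G*n
(x(-3, 0)**3 + (V(6, 1) - 16))**2 = ((0*(-1 - 3))**3 + (-11 - 16))**2 = ((0*(-4))**3 - 27)**2 = (0**3 - 27)**2 = (0 - 27)**2 = (-27)**2 = 729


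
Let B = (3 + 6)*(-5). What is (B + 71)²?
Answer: 676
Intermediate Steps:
B = -45 (B = 9*(-5) = -45)
(B + 71)² = (-45 + 71)² = 26² = 676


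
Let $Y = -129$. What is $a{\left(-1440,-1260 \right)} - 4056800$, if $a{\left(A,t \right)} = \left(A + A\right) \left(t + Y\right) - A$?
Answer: $-55040$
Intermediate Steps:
$a{\left(A,t \right)} = - A + 2 A \left(-129 + t\right)$ ($a{\left(A,t \right)} = \left(A + A\right) \left(t - 129\right) - A = 2 A \left(-129 + t\right) - A = - A + 2 A \left(-129 + t\right)$)
$a{\left(-1440,-1260 \right)} - 4056800 = - 1440 \left(-259 + 2 \left(-1260\right)\right) - 4056800 = - 1440 \left(-259 - 2520\right) - 4056800 = \left(-1440\right) \left(-2779\right) - 4056800 = 4001760 - 4056800 = -55040$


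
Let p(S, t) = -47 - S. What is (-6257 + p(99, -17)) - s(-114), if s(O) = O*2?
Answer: -6175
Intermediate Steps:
s(O) = 2*O
(-6257 + p(99, -17)) - s(-114) = (-6257 + (-47 - 1*99)) - 2*(-114) = (-6257 + (-47 - 99)) - 1*(-228) = (-6257 - 146) + 228 = -6403 + 228 = -6175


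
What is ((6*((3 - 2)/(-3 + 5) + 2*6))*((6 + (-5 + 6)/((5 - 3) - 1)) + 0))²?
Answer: 275625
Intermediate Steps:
((6*((3 - 2)/(-3 + 5) + 2*6))*((6 + (-5 + 6)/((5 - 3) - 1)) + 0))² = ((6*(1/2 + 12))*((6 + 1/(2 - 1)) + 0))² = ((6*(1*(½) + 12))*((6 + 1/1) + 0))² = ((6*(½ + 12))*((6 + 1*1) + 0))² = ((6*(25/2))*((6 + 1) + 0))² = (75*(7 + 0))² = (75*7)² = 525² = 275625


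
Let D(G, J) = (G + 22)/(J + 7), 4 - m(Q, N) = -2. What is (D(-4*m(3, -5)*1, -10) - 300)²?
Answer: 806404/9 ≈ 89601.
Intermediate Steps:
m(Q, N) = 6 (m(Q, N) = 4 - 1*(-2) = 4 + 2 = 6)
D(G, J) = (22 + G)/(7 + J)
(D(-4*m(3, -5)*1, -10) - 300)² = ((22 - 4*6*1)/(7 - 10) - 300)² = ((22 - 24*1)/(-3) - 300)² = (-(22 - 24)/3 - 300)² = (-⅓*(-2) - 300)² = (⅔ - 300)² = (-898/3)² = 806404/9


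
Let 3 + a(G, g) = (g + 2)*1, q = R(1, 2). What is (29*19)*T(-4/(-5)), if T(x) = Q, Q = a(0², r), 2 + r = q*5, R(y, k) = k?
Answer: 3857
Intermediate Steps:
q = 2
r = 8 (r = -2 + 2*5 = -2 + 10 = 8)
a(G, g) = -1 + g (a(G, g) = -3 + (g + 2)*1 = -3 + (2 + g)*1 = -3 + (2 + g) = -1 + g)
Q = 7 (Q = -1 + 8 = 7)
T(x) = 7
(29*19)*T(-4/(-5)) = (29*19)*7 = 551*7 = 3857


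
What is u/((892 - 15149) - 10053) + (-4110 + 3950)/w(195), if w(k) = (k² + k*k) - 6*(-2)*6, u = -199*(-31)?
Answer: -236743109/925262910 ≈ -0.25587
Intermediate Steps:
u = 6169
w(k) = 72 + 2*k² (w(k) = (k² + k²) + 12*6 = 2*k² + 72 = 72 + 2*k²)
u/((892 - 15149) - 10053) + (-4110 + 3950)/w(195) = 6169/((892 - 15149) - 10053) + (-4110 + 3950)/(72 + 2*195²) = 6169/(-14257 - 10053) - 160/(72 + 2*38025) = 6169/(-24310) - 160/(72 + 76050) = 6169*(-1/24310) - 160/76122 = -6169/24310 - 160*1/76122 = -6169/24310 - 80/38061 = -236743109/925262910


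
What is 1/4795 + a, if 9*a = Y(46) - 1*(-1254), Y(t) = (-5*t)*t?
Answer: -44718161/43155 ≈ -1036.2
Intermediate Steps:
Y(t) = -5*t**2
a = -9326/9 (a = (-5*46**2 - 1*(-1254))/9 = (-5*2116 + 1254)/9 = (-10580 + 1254)/9 = (1/9)*(-9326) = -9326/9 ≈ -1036.2)
1/4795 + a = 1/4795 - 9326/9 = -44718161/43155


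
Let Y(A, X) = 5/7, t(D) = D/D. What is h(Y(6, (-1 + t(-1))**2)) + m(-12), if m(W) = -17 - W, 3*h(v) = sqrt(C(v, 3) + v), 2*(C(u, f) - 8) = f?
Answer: -5 + sqrt(2002)/42 ≈ -3.9347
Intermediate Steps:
t(D) = 1
C(u, f) = 8 + f/2
Y(A, X) = 5/7 (Y(A, X) = 5*(1/7) = 5/7)
h(v) = sqrt(19/2 + v)/3 (h(v) = sqrt((8 + (1/2)*3) + v)/3 = sqrt((8 + 3/2) + v)/3 = sqrt(19/2 + v)/3)
h(Y(6, (-1 + t(-1))**2)) + m(-12) = sqrt(38 + 4*(5/7))/6 + (-17 - 1*(-12)) = sqrt(38 + 20/7)/6 + (-17 + 12) = sqrt(286/7)/6 - 5 = (sqrt(2002)/7)/6 - 5 = sqrt(2002)/42 - 5 = -5 + sqrt(2002)/42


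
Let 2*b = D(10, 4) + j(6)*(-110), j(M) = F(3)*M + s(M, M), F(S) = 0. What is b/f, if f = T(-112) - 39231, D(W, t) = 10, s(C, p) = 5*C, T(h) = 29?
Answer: 1645/39202 ≈ 0.041962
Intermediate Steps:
j(M) = 5*M (j(M) = 0*M + 5*M = 0 + 5*M = 5*M)
b = -1645 (b = (10 + (5*6)*(-110))/2 = (10 + 30*(-110))/2 = (10 - 3300)/2 = (½)*(-3290) = -1645)
f = -39202 (f = 29 - 39231 = -39202)
b/f = -1645/(-39202) = -1645*(-1/39202) = 1645/39202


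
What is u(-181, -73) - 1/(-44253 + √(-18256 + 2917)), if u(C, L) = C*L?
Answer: 8625196900459/652781116 + I*√15339/1958343348 ≈ 13213.0 + 6.3243e-8*I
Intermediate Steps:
u(-181, -73) - 1/(-44253 + √(-18256 + 2917)) = -181*(-73) - 1/(-44253 + √(-18256 + 2917)) = 13213 - 1/(-44253 + √(-15339)) = 13213 - 1/(-44253 + I*√15339)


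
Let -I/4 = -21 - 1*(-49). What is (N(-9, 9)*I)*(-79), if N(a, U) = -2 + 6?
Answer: 35392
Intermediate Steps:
I = -112 (I = -4*(-21 - 1*(-49)) = -4*(-21 + 49) = -4*28 = -112)
N(a, U) = 4
(N(-9, 9)*I)*(-79) = (4*(-112))*(-79) = -448*(-79) = 35392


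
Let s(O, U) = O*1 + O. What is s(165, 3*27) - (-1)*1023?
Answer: 1353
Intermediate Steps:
s(O, U) = 2*O (s(O, U) = O + O = 2*O)
s(165, 3*27) - (-1)*1023 = 2*165 - (-1)*1023 = 330 - 1*(-1023) = 330 + 1023 = 1353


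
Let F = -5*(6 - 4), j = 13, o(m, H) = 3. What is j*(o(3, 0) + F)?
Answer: -91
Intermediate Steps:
F = -10 (F = -5*2 = -10)
j*(o(3, 0) + F) = 13*(3 - 10) = 13*(-7) = -91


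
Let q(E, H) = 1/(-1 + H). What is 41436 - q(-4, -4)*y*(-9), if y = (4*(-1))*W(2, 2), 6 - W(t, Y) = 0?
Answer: 207396/5 ≈ 41479.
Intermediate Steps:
W(t, Y) = 6 (W(t, Y) = 6 - 1*0 = 6 + 0 = 6)
y = -24 (y = (4*(-1))*6 = -4*6 = -24)
41436 - q(-4, -4)*y*(-9) = 41436 - -24/(-1 - 4)*(-9) = 41436 - -24/(-5)*(-9) = 41436 - (-⅕*(-24))*(-9) = 41436 - 24*(-9)/5 = 41436 - 1*(-216/5) = 41436 + 216/5 = 207396/5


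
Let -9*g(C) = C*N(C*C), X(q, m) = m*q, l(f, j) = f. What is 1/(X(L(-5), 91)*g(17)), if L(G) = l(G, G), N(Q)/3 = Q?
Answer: 3/2235415 ≈ 1.3420e-6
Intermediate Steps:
N(Q) = 3*Q
L(G) = G
g(C) = -C³/3 (g(C) = -C*3*(C*C)/9 = -C*3*C²/9 = -C³/3)
1/(X(L(-5), 91)*g(17)) = 1/(((91*(-5)))*((-⅓*17³))) = 1/((-455)*((-⅓*4913))) = -1/(455*(-4913/3)) = -1/455*(-3/4913) = 3/2235415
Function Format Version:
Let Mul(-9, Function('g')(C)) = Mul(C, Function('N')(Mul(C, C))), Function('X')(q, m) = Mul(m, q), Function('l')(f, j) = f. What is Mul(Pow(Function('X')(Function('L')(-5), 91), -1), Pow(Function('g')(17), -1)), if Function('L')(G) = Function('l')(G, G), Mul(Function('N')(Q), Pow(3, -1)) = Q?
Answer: Rational(3, 2235415) ≈ 1.3420e-6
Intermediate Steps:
Function('N')(Q) = Mul(3, Q)
Function('L')(G) = G
Function('g')(C) = Mul(Rational(-1, 3), Pow(C, 3)) (Function('g')(C) = Mul(Rational(-1, 9), Mul(C, Mul(3, Mul(C, C)))) = Mul(Rational(-1, 9), Mul(C, Mul(3, Pow(C, 2)))) = Mul(Rational(-1, 9), Mul(3, Pow(C, 3))) = Mul(Rational(-1, 3), Pow(C, 3)))
Mul(Pow(Function('X')(Function('L')(-5), 91), -1), Pow(Function('g')(17), -1)) = Mul(Pow(Mul(91, -5), -1), Pow(Mul(Rational(-1, 3), Pow(17, 3)), -1)) = Mul(Pow(-455, -1), Pow(Mul(Rational(-1, 3), 4913), -1)) = Mul(Rational(-1, 455), Pow(Rational(-4913, 3), -1)) = Mul(Rational(-1, 455), Rational(-3, 4913)) = Rational(3, 2235415)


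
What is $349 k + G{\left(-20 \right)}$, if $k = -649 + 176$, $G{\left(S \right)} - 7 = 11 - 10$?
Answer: $-165069$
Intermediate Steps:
$G{\left(S \right)} = 8$ ($G{\left(S \right)} = 7 + \left(11 - 10\right) = 7 + 1 = 8$)
$k = -473$
$349 k + G{\left(-20 \right)} = 349 \left(-473\right) + 8 = -165077 + 8 = -165069$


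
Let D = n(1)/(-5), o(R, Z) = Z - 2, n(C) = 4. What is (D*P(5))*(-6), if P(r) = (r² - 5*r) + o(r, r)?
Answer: 72/5 ≈ 14.400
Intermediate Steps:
o(R, Z) = -2 + Z
P(r) = -2 + r² - 4*r (P(r) = (r² - 5*r) + (-2 + r) = -2 + r² - 4*r)
D = -⅘ (D = 4/(-5) = 4*(-⅕) = -⅘ ≈ -0.80000)
(D*P(5))*(-6) = -4*(-2 + 5² - 4*5)/5*(-6) = -4*(-2 + 25 - 20)/5*(-6) = -⅘*3*(-6) = -12/5*(-6) = 72/5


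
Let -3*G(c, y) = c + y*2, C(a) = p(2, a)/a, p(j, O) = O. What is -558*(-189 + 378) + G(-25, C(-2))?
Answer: -316363/3 ≈ -1.0545e+5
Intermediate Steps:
C(a) = 1 (C(a) = a/a = 1)
G(c, y) = -2*y/3 - c/3 (G(c, y) = -(c + y*2)/3 = -(c + 2*y)/3 = -2*y/3 - c/3)
-558*(-189 + 378) + G(-25, C(-2)) = -558*(-189 + 378) + (-⅔*1 - ⅓*(-25)) = -558*189 + (-⅔ + 25/3) = -105462 + 23/3 = -316363/3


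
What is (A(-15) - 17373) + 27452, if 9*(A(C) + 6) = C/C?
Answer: 90658/9 ≈ 10073.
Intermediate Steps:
A(C) = -53/9 (A(C) = -6 + (C/C)/9 = -6 + (⅑)*1 = -6 + ⅑ = -53/9)
(A(-15) - 17373) + 27452 = (-53/9 - 17373) + 27452 = -156410/9 + 27452 = 90658/9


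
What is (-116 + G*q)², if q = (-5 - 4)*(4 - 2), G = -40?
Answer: 364816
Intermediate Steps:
q = -18 (q = -9*2 = -18)
(-116 + G*q)² = (-116 - 40*(-18))² = (-116 + 720)² = 604² = 364816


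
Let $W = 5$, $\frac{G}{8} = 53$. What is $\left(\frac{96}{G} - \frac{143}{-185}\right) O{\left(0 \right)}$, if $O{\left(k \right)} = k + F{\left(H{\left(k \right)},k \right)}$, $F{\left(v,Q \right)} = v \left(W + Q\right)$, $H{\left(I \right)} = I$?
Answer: $0$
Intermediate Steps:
$G = 424$ ($G = 8 \cdot 53 = 424$)
$F{\left(v,Q \right)} = v \left(5 + Q\right)$
$O{\left(k \right)} = k + k \left(5 + k\right)$
$\left(\frac{96}{G} - \frac{143}{-185}\right) O{\left(0 \right)} = \left(\frac{96}{424} - \frac{143}{-185}\right) 0 \left(6 + 0\right) = \left(96 \cdot \frac{1}{424} - - \frac{143}{185}\right) 0 \cdot 6 = \left(\frac{12}{53} + \frac{143}{185}\right) 0 = \frac{9799}{9805} \cdot 0 = 0$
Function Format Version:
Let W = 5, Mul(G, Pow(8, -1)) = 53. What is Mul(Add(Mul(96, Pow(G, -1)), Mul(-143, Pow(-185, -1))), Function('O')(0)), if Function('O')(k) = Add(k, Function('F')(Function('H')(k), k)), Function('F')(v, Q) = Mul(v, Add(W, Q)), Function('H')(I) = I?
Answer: 0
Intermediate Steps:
G = 424 (G = Mul(8, 53) = 424)
Function('F')(v, Q) = Mul(v, Add(5, Q))
Function('O')(k) = Add(k, Mul(k, Add(5, k)))
Mul(Add(Mul(96, Pow(G, -1)), Mul(-143, Pow(-185, -1))), Function('O')(0)) = Mul(Add(Mul(96, Pow(424, -1)), Mul(-143, Pow(-185, -1))), Mul(0, Add(6, 0))) = Mul(Add(Mul(96, Rational(1, 424)), Mul(-143, Rational(-1, 185))), Mul(0, 6)) = Mul(Add(Rational(12, 53), Rational(143, 185)), 0) = Mul(Rational(9799, 9805), 0) = 0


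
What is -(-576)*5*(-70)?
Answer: -201600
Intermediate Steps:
-(-576)*5*(-70) = -48*(-60)*(-70) = 2880*(-70) = -201600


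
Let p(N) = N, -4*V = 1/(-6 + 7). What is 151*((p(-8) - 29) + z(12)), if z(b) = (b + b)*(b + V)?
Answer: 36995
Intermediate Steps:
V = -1/4 (V = -1/(4*(-6 + 7)) = -1/4/1 = -1/4*1 = -1/4 ≈ -0.25000)
z(b) = 2*b*(-1/4 + b) (z(b) = (b + b)*(b - 1/4) = (2*b)*(-1/4 + b) = 2*b*(-1/4 + b))
151*((p(-8) - 29) + z(12)) = 151*((-8 - 29) + (1/2)*12*(-1 + 4*12)) = 151*(-37 + (1/2)*12*(-1 + 48)) = 151*(-37 + (1/2)*12*47) = 151*(-37 + 282) = 151*245 = 36995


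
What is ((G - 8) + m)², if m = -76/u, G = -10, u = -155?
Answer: 7365796/24025 ≈ 306.59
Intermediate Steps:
m = 76/155 (m = -76/(-155) = -76*(-1/155) = 76/155 ≈ 0.49032)
((G - 8) + m)² = ((-10 - 8) + 76/155)² = (-18 + 76/155)² = (-2714/155)² = 7365796/24025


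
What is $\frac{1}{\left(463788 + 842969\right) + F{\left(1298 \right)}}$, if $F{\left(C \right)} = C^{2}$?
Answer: $\frac{1}{2991561} \approx 3.3427 \cdot 10^{-7}$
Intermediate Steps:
$\frac{1}{\left(463788 + 842969\right) + F{\left(1298 \right)}} = \frac{1}{\left(463788 + 842969\right) + 1298^{2}} = \frac{1}{1306757 + 1684804} = \frac{1}{2991561}$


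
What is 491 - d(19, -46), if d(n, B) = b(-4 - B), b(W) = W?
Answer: 449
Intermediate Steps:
d(n, B) = -4 - B
491 - d(19, -46) = 491 - (-4 - 1*(-46)) = 491 - (-4 + 46) = 491 - 1*42 = 491 - 42 = 449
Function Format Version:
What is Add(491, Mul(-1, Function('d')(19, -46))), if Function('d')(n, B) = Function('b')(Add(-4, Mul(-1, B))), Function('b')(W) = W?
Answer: 449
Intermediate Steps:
Function('d')(n, B) = Add(-4, Mul(-1, B))
Add(491, Mul(-1, Function('d')(19, -46))) = Add(491, Mul(-1, Add(-4, Mul(-1, -46)))) = Add(491, Mul(-1, Add(-4, 46))) = Add(491, Mul(-1, 42)) = Add(491, -42) = 449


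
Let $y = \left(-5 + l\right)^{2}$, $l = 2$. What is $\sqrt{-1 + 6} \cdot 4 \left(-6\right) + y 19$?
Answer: $171 - 24 \sqrt{5} \approx 117.33$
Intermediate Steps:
$y = 9$ ($y = \left(-5 + 2\right)^{2} = \left(-3\right)^{2} = 9$)
$\sqrt{-1 + 6} \cdot 4 \left(-6\right) + y 19 = \sqrt{-1 + 6} \cdot 4 \left(-6\right) + 9 \cdot 19 = \sqrt{5} \cdot 4 \left(-6\right) + 171 = 4 \sqrt{5} \left(-6\right) + 171 = - 24 \sqrt{5} + 171 = 171 - 24 \sqrt{5}$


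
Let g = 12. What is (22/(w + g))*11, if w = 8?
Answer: 121/10 ≈ 12.100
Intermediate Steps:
(22/(w + g))*11 = (22/(8 + 12))*11 = (22/20)*11 = ((1/20)*22)*11 = (11/10)*11 = 121/10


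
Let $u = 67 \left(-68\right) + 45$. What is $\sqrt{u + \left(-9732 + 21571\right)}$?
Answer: $4 \sqrt{458} \approx 85.604$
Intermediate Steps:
$u = -4511$ ($u = -4556 + 45 = -4511$)
$\sqrt{u + \left(-9732 + 21571\right)} = \sqrt{-4511 + \left(-9732 + 21571\right)} = \sqrt{-4511 + 11839} = \sqrt{7328} = 4 \sqrt{458}$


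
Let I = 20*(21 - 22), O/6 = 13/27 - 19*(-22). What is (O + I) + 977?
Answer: 31211/9 ≈ 3467.9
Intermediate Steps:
O = 22598/9 (O = 6*(13/27 - 19*(-22)) = 6*(13*(1/27) + 418) = 6*(13/27 + 418) = 6*(11299/27) = 22598/9 ≈ 2510.9)
I = -20 (I = 20*(-1) = -20)
(O + I) + 977 = (22598/9 - 20) + 977 = 22418/9 + 977 = 31211/9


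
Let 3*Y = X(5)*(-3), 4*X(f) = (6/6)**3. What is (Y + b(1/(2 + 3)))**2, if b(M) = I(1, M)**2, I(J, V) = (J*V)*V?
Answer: 385641/6250000 ≈ 0.061703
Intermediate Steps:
X(f) = 1/4 (X(f) = (6/6)**3/4 = (6*(1/6))**3/4 = (1/4)*1**3 = (1/4)*1 = 1/4)
I(J, V) = J*V**2
Y = -1/4 (Y = ((1/4)*(-3))/3 = (1/3)*(-3/4) = -1/4 ≈ -0.25000)
b(M) = M**4 (b(M) = (1*M**2)**2 = (M**2)**2 = M**4)
(Y + b(1/(2 + 3)))**2 = (-1/4 + (1/(2 + 3))**4)**2 = (-1/4 + (1/5)**4)**2 = (-1/4 + 1/625)**2 = (-621/2500)**2 = 385641/6250000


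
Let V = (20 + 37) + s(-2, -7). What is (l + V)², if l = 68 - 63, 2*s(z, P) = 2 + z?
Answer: 3844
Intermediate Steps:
s(z, P) = 1 + z/2 (s(z, P) = (2 + z)/2 = 1 + z/2)
l = 5
V = 57 (V = (20 + 37) + (1 + (½)*(-2)) = 57 + (1 - 1) = 57 + 0 = 57)
(l + V)² = (5 + 57)² = 62² = 3844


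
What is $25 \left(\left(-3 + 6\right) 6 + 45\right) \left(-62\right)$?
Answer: $-97650$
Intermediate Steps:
$25 \left(\left(-3 + 6\right) 6 + 45\right) \left(-62\right) = 25 \left(3 \cdot 6 + 45\right) \left(-62\right) = 25 \left(18 + 45\right) \left(-62\right) = 25 \cdot 63 \left(-62\right) = 1575 \left(-62\right) = -97650$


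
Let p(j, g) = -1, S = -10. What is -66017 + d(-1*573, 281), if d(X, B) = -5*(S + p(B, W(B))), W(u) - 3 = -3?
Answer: -65962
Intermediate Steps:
W(u) = 0 (W(u) = 3 - 3 = 0)
d(X, B) = 55 (d(X, B) = -5*(-10 - 1) = -5*(-11) = 55)
-66017 + d(-1*573, 281) = -66017 + 55 = -65962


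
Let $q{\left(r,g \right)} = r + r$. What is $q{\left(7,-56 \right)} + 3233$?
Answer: $3247$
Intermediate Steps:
$q{\left(r,g \right)} = 2 r$
$q{\left(7,-56 \right)} + 3233 = 2 \cdot 7 + 3233 = 14 + 3233 = 3247$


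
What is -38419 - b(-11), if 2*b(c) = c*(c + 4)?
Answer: -76915/2 ≈ -38458.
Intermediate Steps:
b(c) = c*(4 + c)/2 (b(c) = (c*(c + 4))/2 = (c*(4 + c))/2 = c*(4 + c)/2)
-38419 - b(-11) = -38419 - (-11)*(4 - 11)/2 = -38419 - (-11)*(-7)/2 = -38419 - 1*77/2 = -38419 - 77/2 = -76915/2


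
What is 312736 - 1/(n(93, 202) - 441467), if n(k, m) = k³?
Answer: 113488767039/362890 ≈ 3.1274e+5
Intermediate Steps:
312736 - 1/(n(93, 202) - 441467) = 312736 - 1/(93³ - 441467) = 312736 - 1/(804357 - 441467) = 312736 - 1/362890 = 113488767039/362890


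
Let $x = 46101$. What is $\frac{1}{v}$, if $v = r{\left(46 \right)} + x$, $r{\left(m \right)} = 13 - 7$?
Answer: $\frac{1}{46107} \approx 2.1689 \cdot 10^{-5}$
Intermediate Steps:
$r{\left(m \right)} = 6$ ($r{\left(m \right)} = 13 - 7 = 6$)
$v = 46107$ ($v = 6 + 46101 = 46107$)
$\frac{1}{v} = \frac{1}{46107}$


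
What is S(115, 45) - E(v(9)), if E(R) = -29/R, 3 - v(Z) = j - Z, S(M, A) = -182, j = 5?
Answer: -1245/7 ≈ -177.86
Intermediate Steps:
v(Z) = -2 + Z (v(Z) = 3 - (5 - Z) = 3 + (-5 + Z) = -2 + Z)
S(115, 45) - E(v(9)) = -182 - (-29)/(-2 + 9) = -182 - (-29)/7 = -182 - 1*(-29/7) = -182 + 29/7 = -1245/7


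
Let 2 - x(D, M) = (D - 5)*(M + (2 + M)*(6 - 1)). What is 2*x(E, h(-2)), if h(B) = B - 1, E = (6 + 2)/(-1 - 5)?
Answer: -292/3 ≈ -97.333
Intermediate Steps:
E = -4/3 (E = 8/(-6) = 8*(-⅙) = -4/3 ≈ -1.3333)
h(B) = -1 + B
x(D, M) = 2 - (-5 + D)*(10 + 6*M) (x(D, M) = 2 - (D - 5)*(M + (2 + M)*(6 - 1)) = 2 - (-5 + D)*(M + (2 + M)*5) = 2 - (-5 + D)*(M + (10 + 5*M)) = 2 - (-5 + D)*(10 + 6*M))
2*x(E, h(-2)) = 2*(52 - 10*(-4/3) + 30*(-1 - 2) - 6*(-4/3)*(-1 - 2)) = 2*(52 + 40/3 + 30*(-3) - 6*(-4/3)*(-3)) = 2*(52 + 40/3 - 90 - 24) = 2*(-146/3) = -292/3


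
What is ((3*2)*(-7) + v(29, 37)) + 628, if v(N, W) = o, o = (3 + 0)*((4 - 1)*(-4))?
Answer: 550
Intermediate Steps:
o = -36 (o = 3*(3*(-4)) = 3*(-12) = -36)
v(N, W) = -36
((3*2)*(-7) + v(29, 37)) + 628 = ((3*2)*(-7) - 36) + 628 = (6*(-7) - 36) + 628 = (-42 - 36) + 628 = -78 + 628 = 550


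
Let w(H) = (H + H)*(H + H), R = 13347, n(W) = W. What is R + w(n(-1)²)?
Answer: 13351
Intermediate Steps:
w(H) = 4*H² (w(H) = (2*H)*(2*H) = 4*H²)
R + w(n(-1)²) = 13347 + 4*((-1)²)² = 13347 + 4*1² = 13347 + 4*1 = 13347 + 4 = 13351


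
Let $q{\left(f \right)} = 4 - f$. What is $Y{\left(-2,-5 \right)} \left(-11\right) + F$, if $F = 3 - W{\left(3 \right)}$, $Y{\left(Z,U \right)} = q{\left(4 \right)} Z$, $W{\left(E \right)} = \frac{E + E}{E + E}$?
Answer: $2$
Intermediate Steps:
$W{\left(E \right)} = 1$ ($W{\left(E \right)} = \frac{2 E}{2 E} = 2 E \frac{1}{2 E} = 1$)
$Y{\left(Z,U \right)} = 0$ ($Y{\left(Z,U \right)} = \left(4 - 4\right) Z = 0 Z = 0$)
$F = 2$ ($F = 3 - 1 = 2$)
$Y{\left(-2,-5 \right)} \left(-11\right) + F = 0 \left(-11\right) + 2 = 0 + 2 = 2$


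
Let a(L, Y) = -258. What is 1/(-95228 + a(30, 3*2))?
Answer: -1/95486 ≈ -1.0473e-5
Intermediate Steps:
1/(-95228 + a(30, 3*2)) = 1/(-95228 - 258) = 1/(-95486) = -1/95486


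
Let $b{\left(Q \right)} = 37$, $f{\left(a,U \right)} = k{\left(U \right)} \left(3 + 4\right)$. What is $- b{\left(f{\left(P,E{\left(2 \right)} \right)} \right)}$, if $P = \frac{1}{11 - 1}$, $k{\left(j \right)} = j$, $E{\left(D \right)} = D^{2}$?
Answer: $-37$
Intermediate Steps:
$P = \frac{1}{10} \approx 0.1$
$f{\left(a,U \right)} = 7 U$ ($f{\left(a,U \right)} = U \left(3 + 4\right) = U 7 = 7 U$)
$- b{\left(f{\left(P,E{\left(2 \right)} \right)} \right)} = \left(-1\right) 37 = -37$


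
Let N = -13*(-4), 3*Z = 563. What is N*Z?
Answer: 29276/3 ≈ 9758.7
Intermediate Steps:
Z = 563/3 (Z = (⅓)*563 = 563/3 ≈ 187.67)
N = 52 (N = -1*(-52) = 52)
N*Z = 52*(563/3) = 29276/3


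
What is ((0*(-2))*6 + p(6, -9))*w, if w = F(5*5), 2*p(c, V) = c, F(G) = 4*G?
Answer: 300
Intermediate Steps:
p(c, V) = c/2
w = 100 (w = 4*(5*5) = 4*25 = 100)
((0*(-2))*6 + p(6, -9))*w = ((0*(-2))*6 + (1/2)*6)*100 = (0*6 + 3)*100 = (0 + 3)*100 = 3*100 = 300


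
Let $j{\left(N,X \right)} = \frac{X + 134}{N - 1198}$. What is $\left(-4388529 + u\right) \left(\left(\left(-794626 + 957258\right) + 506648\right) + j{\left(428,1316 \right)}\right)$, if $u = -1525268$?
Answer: $- \frac{304764068823755}{77} \approx -3.958 \cdot 10^{12}$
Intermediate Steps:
$j{\left(N,X \right)} = \frac{134 + X}{-1198 + N}$ ($j{\left(N,X \right)} = \frac{134 + X}{N - 1198} = \frac{134 + X}{-1198 + N}$)
$\left(-4388529 + u\right) \left(\left(\left(-794626 + 957258\right) + 506648\right) + j{\left(428,1316 \right)}\right) = \left(-4388529 - 1525268\right) \left(\left(\left(-794626 + 957258\right) + 506648\right) + \frac{134 + 1316}{-1198 + 428}\right) = - 5913797 \left(\left(162632 + 506648\right) + \frac{1}{-770} \cdot 1450\right) = - 5913797 \left(669280 - \frac{145}{77}\right) = \left(-5913797\right) \frac{51534415}{77} = - \frac{304764068823755}{77}$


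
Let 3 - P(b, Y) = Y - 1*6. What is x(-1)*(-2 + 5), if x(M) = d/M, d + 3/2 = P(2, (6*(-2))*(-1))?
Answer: 27/2 ≈ 13.500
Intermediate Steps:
P(b, Y) = 9 - Y (P(b, Y) = 3 - (Y - 1*6) = 3 - (Y - 6) = 3 - (-6 + Y) = 3 + (6 - Y) = 9 - Y)
d = -9/2 (d = -3/2 + (9 - 6*(-2)*(-1)) = -3/2 + (9 - (-12)*(-1)) = -3/2 + (9 - 1*12) = -3/2 + (9 - 12) = -3/2 - 3 = -9/2 ≈ -4.5000)
x(M) = -9/(2*M)
x(-1)*(-2 + 5) = (-9/2/(-1))*(-2 + 5) = -9/2*(-1)*3 = (9/2)*3 = 27/2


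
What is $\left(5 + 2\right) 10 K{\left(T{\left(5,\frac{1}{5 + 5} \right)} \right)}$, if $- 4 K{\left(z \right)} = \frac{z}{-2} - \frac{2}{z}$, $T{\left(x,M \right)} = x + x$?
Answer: $91$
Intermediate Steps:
$T{\left(x,M \right)} = 2 x$
$K{\left(z \right)} = \frac{1}{2 z} + \frac{z}{8}$ ($K{\left(z \right)} = - \frac{\frac{z}{-2} - \frac{2}{z}}{4} = - \frac{z \left(- \frac{1}{2}\right) - \frac{2}{z}}{4} = - \frac{- \frac{z}{2} - \frac{2}{z}}{4} = - \frac{- \frac{2}{z} - \frac{z}{2}}{4} = \frac{1}{2 z} + \frac{z}{8}$)
$\left(5 + 2\right) 10 K{\left(T{\left(5,\frac{1}{5 + 5} \right)} \right)} = \left(5 + 2\right) 10 \frac{4 + \left(2 \cdot 5\right)^{2}}{8 \cdot 2 \cdot 5} = 7 \cdot 10 \frac{4 + 10^{2}}{8 \cdot 10} = 70 \cdot \frac{1}{8} \cdot \frac{1}{10} \left(4 + 100\right) = 70 \cdot \frac{1}{8} \cdot \frac{1}{10} \cdot 104 = 70 \cdot \frac{13}{10} = 91$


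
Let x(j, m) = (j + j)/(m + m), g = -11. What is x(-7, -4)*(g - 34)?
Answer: -315/4 ≈ -78.750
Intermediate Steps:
x(j, m) = j/m (x(j, m) = (2*j)/((2*m)) = (2*j)*(1/(2*m)) = j/m)
x(-7, -4)*(g - 34) = (-7/(-4))*(-11 - 34) = -7*(-¼)*(-45) = (7/4)*(-45) = -315/4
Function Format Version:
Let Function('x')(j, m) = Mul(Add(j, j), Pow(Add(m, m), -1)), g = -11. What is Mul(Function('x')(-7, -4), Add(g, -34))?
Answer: Rational(-315, 4) ≈ -78.750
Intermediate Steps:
Function('x')(j, m) = Mul(j, Pow(m, -1)) (Function('x')(j, m) = Mul(Mul(2, j), Pow(Mul(2, m), -1)) = Mul(Mul(2, j), Mul(Rational(1, 2), Pow(m, -1))) = Mul(j, Pow(m, -1)))
Mul(Function('x')(-7, -4), Add(g, -34)) = Mul(Mul(-7, Pow(-4, -1)), Add(-11, -34)) = Mul(Mul(-7, Rational(-1, 4)), -45) = Mul(Rational(7, 4), -45) = Rational(-315, 4)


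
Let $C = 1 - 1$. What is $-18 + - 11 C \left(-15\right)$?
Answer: $-18$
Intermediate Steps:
$C = 0$
$-18 + - 11 C \left(-15\right) = -18 + \left(-11\right) 0 \left(-15\right) = -18 + 0 \left(-15\right) = -18 + 0 = -18$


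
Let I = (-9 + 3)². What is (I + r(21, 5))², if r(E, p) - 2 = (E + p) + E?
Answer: 7225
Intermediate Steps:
r(E, p) = 2 + p + 2*E (r(E, p) = 2 + ((E + p) + E) = 2 + (p + 2*E) = 2 + p + 2*E)
I = 36 (I = (-6)² = 36)
(I + r(21, 5))² = (36 + (2 + 5 + 2*21))² = (36 + (2 + 5 + 42))² = (36 + 49)² = 85² = 7225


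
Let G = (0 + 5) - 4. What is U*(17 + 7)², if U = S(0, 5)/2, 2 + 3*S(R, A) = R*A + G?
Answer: -96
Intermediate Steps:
G = 1 (G = 5 - 4 = 1)
S(R, A) = -⅓ + A*R/3 (S(R, A) = -⅔ + (R*A + 1)/3 = -⅔ + (A*R + 1)/3 = -⅔ + (1 + A*R)/3 = -⅔ + (⅓ + A*R/3) = -⅓ + A*R/3)
U = -⅙ (U = (-⅓ + (⅓)*5*0)/2 = (-⅓ + 0)*(½) = -⅓*½ = -⅙ ≈ -0.16667)
U*(17 + 7)² = -(17 + 7)²/6 = -⅙*24² = -⅙*576 = -96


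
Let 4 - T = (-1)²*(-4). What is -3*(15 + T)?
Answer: -69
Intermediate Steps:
T = 8 (T = 4 - (-1)²*(-4) = 4 - (-4) = 4 - 1*(-4) = 4 + 4 = 8)
-3*(15 + T) = -3*(15 + 8) = -3*23 = -69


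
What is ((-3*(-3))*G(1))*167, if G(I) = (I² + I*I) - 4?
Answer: -3006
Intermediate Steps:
G(I) = -4 + 2*I² (G(I) = (I² + I²) - 4 = 2*I² - 4 = -4 + 2*I²)
((-3*(-3))*G(1))*167 = ((-3*(-3))*(-4 + 2*1²))*167 = (9*(-4 + 2*1))*167 = (9*(-4 + 2))*167 = (9*(-2))*167 = -18*167 = -3006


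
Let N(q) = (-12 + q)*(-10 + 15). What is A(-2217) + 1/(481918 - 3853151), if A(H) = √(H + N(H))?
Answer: -1/3371233 + I*√13362 ≈ -2.9663e-7 + 115.59*I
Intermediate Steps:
N(q) = -60 + 5*q (N(q) = (-12 + q)*5 = -60 + 5*q)
A(H) = √(-60 + 6*H) (A(H) = √(H + (-60 + 5*H)) = √(-60 + 6*H))
A(-2217) + 1/(481918 - 3853151) = √(-60 + 6*(-2217)) + 1/(481918 - 3853151) = √(-60 - 13302) + 1/(-3371233) = √(-13362) - 1/3371233 = I*√13362 - 1/3371233 = -1/3371233 + I*√13362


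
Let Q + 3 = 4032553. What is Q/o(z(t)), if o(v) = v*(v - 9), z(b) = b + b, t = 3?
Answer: -2016275/9 ≈ -2.2403e+5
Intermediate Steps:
z(b) = 2*b
Q = 4032550 (Q = -3 + 4032553 = 4032550)
o(v) = v*(-9 + v)
Q/o(z(t)) = 4032550/(((2*3)*(-9 + 2*3))) = 4032550/((6*(-9 + 6))) = 4032550/((6*(-3))) = 4032550/(-18) = 4032550*(-1/18) = -2016275/9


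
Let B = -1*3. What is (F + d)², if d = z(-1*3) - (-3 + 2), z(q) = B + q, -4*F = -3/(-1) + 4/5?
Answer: 14161/400 ≈ 35.402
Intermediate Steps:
B = -3
F = -19/20 (F = -(-3/(-1) + 4/5)/4 = -(-3*(-1) + 4*(⅕))/4 = -(3 + ⅘)/4 = -¼*19/5 = -19/20 ≈ -0.95000)
z(q) = -3 + q
d = -5 (d = (-3 - 1*3) - (-3 + 2) = (-3 - 3) - 1*(-1) = -6 + 1 = -5)
(F + d)² = (-19/20 - 5)² = (-119/20)² = 14161/400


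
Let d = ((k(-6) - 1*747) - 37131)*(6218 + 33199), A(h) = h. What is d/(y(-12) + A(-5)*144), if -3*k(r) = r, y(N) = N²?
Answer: 124413191/48 ≈ 2.5919e+6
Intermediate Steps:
k(r) = -r/3
d = -1492958292 (d = ((-⅓*(-6) - 1*747) - 37131)*(6218 + 33199) = ((2 - 747) - 37131)*39417 = (-745 - 37131)*39417 = -37876*39417 = -1492958292)
d/(y(-12) + A(-5)*144) = -1492958292/((-12)² - 5*144) = -1492958292/(144 - 720) = -1492958292/(-576) = -1492958292*(-1/576) = 124413191/48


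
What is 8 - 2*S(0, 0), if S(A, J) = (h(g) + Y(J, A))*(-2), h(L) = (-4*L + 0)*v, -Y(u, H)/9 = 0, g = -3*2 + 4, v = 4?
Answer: 136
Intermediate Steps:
g = -2 (g = -6 + 4 = -2)
Y(u, H) = 0 (Y(u, H) = -9*0 = 0)
h(L) = -16*L (h(L) = (-4*L + 0)*4 = -4*L*4 = -16*L)
S(A, J) = -64 (S(A, J) = (-16*(-2) + 0)*(-2) = (32 + 0)*(-2) = 32*(-2) = -64)
8 - 2*S(0, 0) = 8 - 2*(-64) = 8 + 128 = 136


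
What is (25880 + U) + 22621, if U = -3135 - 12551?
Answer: 32815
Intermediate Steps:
U = -15686
(25880 + U) + 22621 = (25880 - 15686) + 22621 = 10194 + 22621 = 32815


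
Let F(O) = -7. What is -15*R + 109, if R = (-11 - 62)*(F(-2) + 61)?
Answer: 59239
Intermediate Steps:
R = -3942 (R = (-11 - 62)*(-7 + 61) = -73*54 = -3942)
-15*R + 109 = -15*(-3942) + 109 = 59130 + 109 = 59239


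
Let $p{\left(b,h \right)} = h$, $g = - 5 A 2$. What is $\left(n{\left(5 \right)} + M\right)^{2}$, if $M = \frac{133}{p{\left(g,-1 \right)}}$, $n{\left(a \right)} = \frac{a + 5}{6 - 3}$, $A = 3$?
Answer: $\frac{151321}{9} \approx 16813.0$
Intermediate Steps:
$g = -30$ ($g = \left(-5\right) 3 \cdot 2 = \left(-15\right) 2 = -30$)
$n{\left(a \right)} = \frac{5}{3} + \frac{a}{3}$ ($n{\left(a \right)} = \frac{5 + a}{3} = \left(5 + a\right) \frac{1}{3} = \frac{5}{3} + \frac{a}{3}$)
$M = -133$ ($M = \frac{133}{-1} = 133 \left(-1\right) = -133$)
$\left(n{\left(5 \right)} + M\right)^{2} = \left(\left(\frac{5}{3} + \frac{1}{3} \cdot 5\right) - 133\right)^{2} = \left(\left(\frac{5}{3} + \frac{5}{3}\right) - 133\right)^{2} = \left(\frac{10}{3} - 133\right)^{2} = \left(- \frac{389}{3}\right)^{2} = \frac{151321}{9}$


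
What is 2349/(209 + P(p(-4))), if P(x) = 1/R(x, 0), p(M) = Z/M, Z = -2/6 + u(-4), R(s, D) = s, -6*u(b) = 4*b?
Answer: 16443/1451 ≈ 11.332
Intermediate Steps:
u(b) = -2*b/3
Z = 7/3 (Z = -2/6 - ⅔*(-4) = -2*⅙ + 8/3 = -⅓ + 8/3 = 7/3 ≈ 2.3333)
p(M) = 7/(3*M)
P(x) = 1/x
2349/(209 + P(p(-4))) = 2349/(209 + 1/((7/3)/(-4))) = 2349/(209 + 1/((7/3)*(-¼))) = 2349/(209 + 1/(-7/12)) = 2349/(209 - 12/7) = 2349/(1451/7) = 2349*(7/1451) = 16443/1451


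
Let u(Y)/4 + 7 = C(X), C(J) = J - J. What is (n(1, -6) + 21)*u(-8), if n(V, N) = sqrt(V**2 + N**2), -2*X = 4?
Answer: -588 - 28*sqrt(37) ≈ -758.32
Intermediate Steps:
X = -2 (X = -1/2*4 = -2)
n(V, N) = sqrt(N**2 + V**2)
C(J) = 0
u(Y) = -28 (u(Y) = -28 + 4*0 = -28 + 0 = -28)
(n(1, -6) + 21)*u(-8) = (sqrt((-6)**2 + 1**2) + 21)*(-28) = (sqrt(36 + 1) + 21)*(-28) = (sqrt(37) + 21)*(-28) = (21 + sqrt(37))*(-28) = -588 - 28*sqrt(37)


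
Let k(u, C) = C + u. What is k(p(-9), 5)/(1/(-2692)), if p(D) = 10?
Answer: -40380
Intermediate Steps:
k(p(-9), 5)/(1/(-2692)) = (5 + 10)/(1/(-2692)) = 15/(-1/2692) = 15*(-2692) = -40380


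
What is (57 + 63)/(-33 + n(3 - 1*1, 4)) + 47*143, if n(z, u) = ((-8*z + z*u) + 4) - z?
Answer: 87333/13 ≈ 6717.9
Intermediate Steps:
n(z, u) = 4 - 9*z + u*z (n(z, u) = ((-8*z + u*z) + 4) - z = (4 - 8*z + u*z) - z = 4 - 9*z + u*z)
(57 + 63)/(-33 + n(3 - 1*1, 4)) + 47*143 = (57 + 63)/(-33 + (4 - 9*(3 - 1*1) + 4*(3 - 1*1))) + 47*143 = 120/(-33 + (4 - 9*(3 - 1) + 4*(3 - 1))) + 6721 = 120/(-33 + (4 - 9*2 + 4*2)) + 6721 = 120/(-33 + (4 - 18 + 8)) + 6721 = 120/(-33 - 6) + 6721 = 120/(-39) + 6721 = 120*(-1/39) + 6721 = -40/13 + 6721 = 87333/13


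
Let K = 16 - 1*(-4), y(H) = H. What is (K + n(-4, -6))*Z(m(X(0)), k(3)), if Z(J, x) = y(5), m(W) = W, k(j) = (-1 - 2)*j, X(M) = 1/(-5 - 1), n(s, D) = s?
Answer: 80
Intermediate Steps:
X(M) = -1/6 (X(M) = 1/(-6) = -1/6)
k(j) = -3*j
Z(J, x) = 5
K = 20 (K = 16 + 4 = 20)
(K + n(-4, -6))*Z(m(X(0)), k(3)) = (20 - 4)*5 = 16*5 = 80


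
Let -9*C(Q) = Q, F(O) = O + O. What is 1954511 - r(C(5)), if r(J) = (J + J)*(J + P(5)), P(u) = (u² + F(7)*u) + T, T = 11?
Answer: 158324881/81 ≈ 1.9546e+6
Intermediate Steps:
F(O) = 2*O
C(Q) = -Q/9
P(u) = 11 + u² + 14*u (P(u) = (u² + (2*7)*u) + 11 = (u² + 14*u) + 11 = 11 + u² + 14*u)
r(J) = 2*J*(106 + J) (r(J) = (J + J)*(J + (11 + 5² + 14*5)) = (2*J)*(J + (11 + 25 + 70)) = (2*J)*(J + 106) = (2*J)*(106 + J) = 2*J*(106 + J))
1954511 - r(C(5)) = 1954511 - 2*(-⅑*5)*(106 - ⅑*5) = 1954511 - 2*(-5)*(106 - 5/9)/9 = 1954511 - 2*(-5)*949/(9*9) = 1954511 - 1*(-9490/81) = 1954511 + 9490/81 = 158324881/81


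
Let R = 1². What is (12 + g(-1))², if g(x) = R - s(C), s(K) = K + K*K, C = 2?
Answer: 49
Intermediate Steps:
R = 1
s(K) = K + K²
g(x) = -5 (g(x) = 1 - 2*(1 + 2) = 1 - 2*3 = 1 - 1*6 = 1 - 6 = -5)
(12 + g(-1))² = (12 - 5)² = 7² = 49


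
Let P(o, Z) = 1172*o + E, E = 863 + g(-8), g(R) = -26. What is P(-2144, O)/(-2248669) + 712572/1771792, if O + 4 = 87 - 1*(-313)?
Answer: 1513239454255/996043436212 ≈ 1.5193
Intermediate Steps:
O = 396 (O = -4 + (87 - 1*(-313)) = -4 + (87 + 313) = -4 + 400 = 396)
E = 837 (E = 863 - 26 = 837)
P(o, Z) = 837 + 1172*o (P(o, Z) = 1172*o + 837 = 837 + 1172*o)
P(-2144, O)/(-2248669) + 712572/1771792 = (837 + 1172*(-2144))/(-2248669) + 712572/1771792 = (837 - 2512768)*(-1/2248669) + 712572*(1/1771792) = -2511931*(-1/2248669) + 178143/442948 = 2511931/2248669 + 178143/442948 = 1513239454255/996043436212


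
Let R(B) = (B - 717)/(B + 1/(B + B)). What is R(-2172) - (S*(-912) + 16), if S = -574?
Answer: -4939336162360/9435169 ≈ -5.2350e+5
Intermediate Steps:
R(B) = (-717 + B)/(B + 1/(2*B))
R(-2172) - (S*(-912) + 16) = 2*(-2172)*(-717 - 2172)/(1 + 2*(-2172)²) - (-574*(-912) + 16) = 2*(-2172)*(-2889)/(1 + 2*4717584) - (523488 + 16) = 2*(-2172)*(-2889)/(1 + 9435168) - 1*523504 = 2*(-2172)*(-2889)/9435169 - 523504 = 2*(-2172)*(1/9435169)*(-2889) - 523504 = 12549816/9435169 - 523504 = -4939336162360/9435169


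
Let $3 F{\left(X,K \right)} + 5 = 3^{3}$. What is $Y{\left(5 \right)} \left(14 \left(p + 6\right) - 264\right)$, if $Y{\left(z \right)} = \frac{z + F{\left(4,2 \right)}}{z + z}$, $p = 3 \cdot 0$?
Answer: $-222$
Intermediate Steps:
$p = 0$
$F{\left(X,K \right)} = \frac{22}{3}$ ($F{\left(X,K \right)} = - \frac{5}{3} + \frac{3^{3}}{3} = - \frac{5}{3} + \frac{1}{3} \cdot 27 = - \frac{5}{3} + 9 = \frac{22}{3}$)
$Y{\left(z \right)} = \frac{\frac{22}{3} + z}{2 z}$ ($Y{\left(z \right)} = \frac{z + \frac{22}{3}}{z + z} = \frac{\frac{22}{3} + z}{2 z}$)
$Y{\left(5 \right)} \left(14 \left(p + 6\right) - 264\right) = \frac{22 + 3 \cdot 5}{6 \cdot 5} \left(14 \left(0 + 6\right) - 264\right) = \frac{1}{6} \cdot \frac{1}{5} \left(22 + 15\right) \left(14 \cdot 6 - 264\right) = \frac{1}{6} \cdot \frac{1}{5} \cdot 37 \left(84 - 264\right) = \frac{37}{30} \left(-180\right) = -222$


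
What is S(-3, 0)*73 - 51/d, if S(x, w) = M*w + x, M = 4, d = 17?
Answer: -222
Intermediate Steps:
S(x, w) = x + 4*w (S(x, w) = 4*w + x = x + 4*w)
S(-3, 0)*73 - 51/d = (-3 + 4*0)*73 - 51/17 = (-3 + 0)*73 - 51*1/17 = -3*73 - 3 = -219 - 3 = -222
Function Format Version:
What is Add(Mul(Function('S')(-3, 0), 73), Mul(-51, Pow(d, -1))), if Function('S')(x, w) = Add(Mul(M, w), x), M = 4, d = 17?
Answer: -222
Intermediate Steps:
Function('S')(x, w) = Add(x, Mul(4, w)) (Function('S')(x, w) = Add(Mul(4, w), x) = Add(x, Mul(4, w)))
Add(Mul(Function('S')(-3, 0), 73), Mul(-51, Pow(d, -1))) = Add(Mul(Add(-3, Mul(4, 0)), 73), Mul(-51, Pow(17, -1))) = Add(Mul(Add(-3, 0), 73), Mul(-51, Rational(1, 17))) = Add(Mul(-3, 73), -3) = Add(-219, -3) = -222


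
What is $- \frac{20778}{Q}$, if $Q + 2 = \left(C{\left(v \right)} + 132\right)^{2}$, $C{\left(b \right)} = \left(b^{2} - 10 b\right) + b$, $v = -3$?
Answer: $- \frac{10389}{14111} \approx -0.73623$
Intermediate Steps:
$C{\left(b \right)} = b^{2} - 9 b$
$Q = 28222$ ($Q = -2 + \left(- 3 \left(-9 - 3\right) + 132\right)^{2} = -2 + \left(\left(-3\right) \left(-12\right) + 132\right)^{2} = -2 + \left(36 + 132\right)^{2} = -2 + 168^{2} = -2 + 28224 = 28222$)
$- \frac{20778}{Q} = - \frac{20778}{28222} = \left(-20778\right) \frac{1}{28222} = - \frac{10389}{14111}$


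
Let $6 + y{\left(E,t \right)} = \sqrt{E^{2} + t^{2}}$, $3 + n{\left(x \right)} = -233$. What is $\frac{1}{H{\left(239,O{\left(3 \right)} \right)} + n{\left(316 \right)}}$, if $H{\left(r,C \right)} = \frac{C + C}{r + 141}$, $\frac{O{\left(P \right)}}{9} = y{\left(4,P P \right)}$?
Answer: $- \frac{8529860}{2015463379} - \frac{1710 \sqrt{97}}{2015463379} \approx -0.0042406$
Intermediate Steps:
$n{\left(x \right)} = -236$ ($n{\left(x \right)} = -3 - 233 = -236$)
$y{\left(E,t \right)} = -6 + \sqrt{E^{2} + t^{2}}$
$O{\left(P \right)} = -54 + 9 \sqrt{16 + P^{4}}$ ($O{\left(P \right)} = 9 \left(-6 + \sqrt{4^{2} + \left(P P\right)^{2}}\right) = 9 \left(-6 + \sqrt{16 + \left(P^{2}\right)^{2}}\right) = 9 \left(-6 + \sqrt{16 + P^{4}}\right) = -54 + 9 \sqrt{16 + P^{4}}$)
$H{\left(r,C \right)} = \frac{2 C}{141 + r}$
$\frac{1}{H{\left(239,O{\left(3 \right)} \right)} + n{\left(316 \right)}} = \frac{1}{\frac{2 \left(-54 + 9 \sqrt{16 + 3^{4}}\right)}{141 + 239} - 236} = \frac{1}{\frac{2 \left(-54 + 9 \sqrt{16 + 81}\right)}{380} - 236} = \frac{1}{2 \left(-54 + 9 \sqrt{97}\right) \frac{1}{380} - 236} = \frac{1}{\left(- \frac{27}{95} + \frac{9 \sqrt{97}}{190}\right) - 236} = \frac{1}{- \frac{22447}{95} + \frac{9 \sqrt{97}}{190}}$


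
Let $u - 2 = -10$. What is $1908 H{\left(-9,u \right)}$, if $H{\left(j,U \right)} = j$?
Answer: $-17172$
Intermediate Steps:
$u = -8$ ($u = 2 - 10 = -8$)
$1908 H{\left(-9,u \right)} = 1908 \left(-9\right) = -17172$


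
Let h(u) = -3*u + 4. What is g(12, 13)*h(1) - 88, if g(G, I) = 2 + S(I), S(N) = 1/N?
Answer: -1117/13 ≈ -85.923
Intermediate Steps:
g(G, I) = 2 + 1/I
h(u) = 4 - 3*u
g(12, 13)*h(1) - 88 = (2 + 1/13)*(4 - 3*1) - 88 = (2 + 1/13)*(4 - 3) - 88 = (27/13)*1 - 88 = 27/13 - 88 = -1117/13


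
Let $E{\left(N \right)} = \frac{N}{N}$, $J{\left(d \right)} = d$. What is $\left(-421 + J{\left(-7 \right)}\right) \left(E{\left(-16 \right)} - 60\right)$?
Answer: $25252$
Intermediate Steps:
$E{\left(N \right)} = 1$
$\left(-421 + J{\left(-7 \right)}\right) \left(E{\left(-16 \right)} - 60\right) = \left(-421 - 7\right) \left(1 - 60\right) = \left(-428\right) \left(-59\right) = 25252$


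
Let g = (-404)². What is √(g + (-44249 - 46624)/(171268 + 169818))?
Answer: √18988462852469458/341086 ≈ 404.00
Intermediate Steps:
g = 163216
√(g + (-44249 - 46624)/(171268 + 169818)) = √(163216 + (-44249 - 46624)/(171268 + 169818)) = √(163216 - 90873/341086) = √(55670601703/341086) = √18988462852469458/341086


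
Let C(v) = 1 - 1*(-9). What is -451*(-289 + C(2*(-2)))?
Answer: 125829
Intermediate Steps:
C(v) = 10 (C(v) = 1 + 9 = 10)
-451*(-289 + C(2*(-2))) = -451*(-289 + 10) = -451*(-279) = 125829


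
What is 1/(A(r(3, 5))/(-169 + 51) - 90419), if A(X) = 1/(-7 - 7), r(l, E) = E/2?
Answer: -1652/149372187 ≈ -1.1060e-5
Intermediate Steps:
r(l, E) = E/2 (r(l, E) = E*(½) = E/2)
A(X) = -1/14 (A(X) = 1/(-14) = -1/14)
1/(A(r(3, 5))/(-169 + 51) - 90419) = 1/(-1/(14*(-169 + 51)) - 90419) = 1/(-1/14/(-118) - 90419) = 1/(-1/14*(-1/118) - 90419) = 1/(1/1652 - 90419) = 1/(-149372187/1652) = -1652/149372187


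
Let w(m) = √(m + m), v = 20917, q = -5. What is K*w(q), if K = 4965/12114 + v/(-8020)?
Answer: -35594873*I*√10/16192380 ≈ -6.9515*I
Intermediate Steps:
w(m) = √2*√m (w(m) = √(2*m) = √2*√m)
K = -35594873/16192380 (K = 4965/12114 + 20917/(-8020) = 4965*(1/12114) + 20917*(-1/8020) = 1655/4038 - 20917/8020 = -35594873/16192380 ≈ -2.1982)
K*w(q) = -35594873*√2*√(-5)/16192380 = -35594873*√2*I*√5/16192380 = -35594873*I*√10/16192380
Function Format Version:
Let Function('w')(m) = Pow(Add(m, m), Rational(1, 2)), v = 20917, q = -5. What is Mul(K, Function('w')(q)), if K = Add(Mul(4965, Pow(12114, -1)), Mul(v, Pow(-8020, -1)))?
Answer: Mul(Rational(-35594873, 16192380), I, Pow(10, Rational(1, 2))) ≈ Mul(-6.9515, I)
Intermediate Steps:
Function('w')(m) = Mul(Pow(2, Rational(1, 2)), Pow(m, Rational(1, 2))) (Function('w')(m) = Pow(Mul(2, m), Rational(1, 2)) = Mul(Pow(2, Rational(1, 2)), Pow(m, Rational(1, 2))))
K = Rational(-35594873, 16192380) (K = Add(Mul(4965, Pow(12114, -1)), Mul(20917, Pow(-8020, -1))) = Add(Mul(4965, Rational(1, 12114)), Mul(20917, Rational(-1, 8020))) = Add(Rational(1655, 4038), Rational(-20917, 8020)) = Rational(-35594873, 16192380) ≈ -2.1982)
Mul(K, Function('w')(q)) = Mul(Rational(-35594873, 16192380), Mul(Pow(2, Rational(1, 2)), Pow(-5, Rational(1, 2)))) = Mul(Rational(-35594873, 16192380), Mul(Pow(2, Rational(1, 2)), Mul(I, Pow(5, Rational(1, 2))))) = Mul(Rational(-35594873, 16192380), Mul(I, Pow(10, Rational(1, 2)))) = Mul(Rational(-35594873, 16192380), I, Pow(10, Rational(1, 2)))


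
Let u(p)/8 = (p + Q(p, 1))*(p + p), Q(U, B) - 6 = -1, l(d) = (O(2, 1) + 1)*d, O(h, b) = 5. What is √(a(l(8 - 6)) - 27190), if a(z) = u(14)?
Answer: I*√22934 ≈ 151.44*I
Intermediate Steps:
l(d) = 6*d (l(d) = (5 + 1)*d = 6*d)
Q(U, B) = 5 (Q(U, B) = 6 - 1 = 5)
u(p) = 16*p*(5 + p) (u(p) = 8*((p + 5)*(p + p)) = 8*((5 + p)*(2*p)) = 8*(2*p*(5 + p)) = 16*p*(5 + p))
a(z) = 4256 (a(z) = 16*14*(5 + 14) = 16*14*19 = 4256)
√(a(l(8 - 6)) - 27190) = √(4256 - 27190) = √(-22934) = I*√22934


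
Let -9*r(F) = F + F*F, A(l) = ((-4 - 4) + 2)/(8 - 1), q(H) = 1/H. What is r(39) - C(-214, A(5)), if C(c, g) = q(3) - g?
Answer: -3665/21 ≈ -174.52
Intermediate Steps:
A(l) = -6/7 (A(l) = (-8 + 2)/7 = -6*1/7 = -6/7)
C(c, g) = 1/3 - g
r(F) = -F/9 - F**2/9 (r(F) = -(F + F*F)/9 = -(F + F**2)/9 = -F/9 - F**2/9)
r(39) - C(-214, A(5)) = -1/9*39*(1 + 39) - (1/3 - 1*(-6/7)) = -1/9*39*40 - (1/3 + 6/7) = -520/3 - 1*25/21 = -520/3 - 25/21 = -3665/21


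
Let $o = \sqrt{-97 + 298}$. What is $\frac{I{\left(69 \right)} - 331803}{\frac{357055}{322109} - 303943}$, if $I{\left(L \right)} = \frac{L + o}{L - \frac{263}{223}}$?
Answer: $\frac{1616398746447165}{1480676180902768} - \frac{71830307 \sqrt{201}}{1480676180902768} \approx 1.0917$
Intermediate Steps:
$o = \sqrt{201} \approx 14.177$
$I{\left(L \right)} = \frac{L + \sqrt{201}}{- \frac{263}{223} + L}$ ($I{\left(L \right)} = \frac{L + \sqrt{201}}{L - \frac{263}{223}} = \frac{L + \sqrt{201}}{- \frac{263}{223} + L}$)
$\frac{I{\left(69 \right)} - 331803}{\frac{357055}{322109} - 303943} = \frac{\frac{223 \left(69 + \sqrt{201}\right)}{-263 + 223 \cdot 69} - 331803}{\frac{357055}{322109} - 303943} = \frac{\frac{223 \left(69 + \sqrt{201}\right)}{-263 + 15387} - 331803}{357055 \cdot \frac{1}{322109} - 303943} = \frac{\frac{223 \left(69 + \sqrt{201}\right)}{15124} - 331803}{\frac{357055}{322109} - 303943} = \frac{223 \cdot \frac{1}{15124} \left(69 + \sqrt{201}\right) - 331803}{- \frac{97902418732}{322109}} = \left(\left(\frac{15387}{15124} + \frac{223 \sqrt{201}}{15124}\right) - 331803\right) \left(- \frac{322109}{97902418732}\right) = \left(- \frac{5018173185}{15124} + \frac{223 \sqrt{201}}{15124}\right) \left(- \frac{322109}{97902418732}\right) = \frac{1616398746447165}{1480676180902768} - \frac{71830307 \sqrt{201}}{1480676180902768}$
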